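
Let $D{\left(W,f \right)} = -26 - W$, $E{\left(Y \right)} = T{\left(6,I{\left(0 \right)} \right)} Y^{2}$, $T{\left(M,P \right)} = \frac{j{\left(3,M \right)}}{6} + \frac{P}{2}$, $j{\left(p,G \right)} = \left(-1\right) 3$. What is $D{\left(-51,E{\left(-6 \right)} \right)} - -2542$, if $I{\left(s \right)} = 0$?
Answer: $2567$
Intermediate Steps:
$j{\left(p,G \right)} = -3$
$T{\left(M,P \right)} = - \frac{1}{2} + \frac{P}{2}$ ($T{\left(M,P \right)} = - \frac{3}{6} + \frac{P}{2} = \left(-3\right) \frac{1}{6} + P \frac{1}{2} = - \frac{1}{2} + \frac{P}{2}$)
$E{\left(Y \right)} = - \frac{Y^{2}}{2}$ ($E{\left(Y \right)} = \left(- \frac{1}{2} + \frac{1}{2} \cdot 0\right) Y^{2} = \left(- \frac{1}{2} + 0\right) Y^{2} = - \frac{Y^{2}}{2}$)
$D{\left(-51,E{\left(-6 \right)} \right)} - -2542 = \left(-26 - -51\right) - -2542 = \left(-26 + 51\right) + 2542 = 25 + 2542 = 2567$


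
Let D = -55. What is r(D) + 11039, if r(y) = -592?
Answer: 10447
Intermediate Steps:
r(D) + 11039 = -592 + 11039 = 10447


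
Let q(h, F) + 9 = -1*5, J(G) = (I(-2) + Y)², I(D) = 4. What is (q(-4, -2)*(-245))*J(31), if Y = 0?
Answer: 54880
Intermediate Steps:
J(G) = 16 (J(G) = (4 + 0)² = 4² = 16)
q(h, F) = -14 (q(h, F) = -9 - 1*5 = -9 - 5 = -14)
(q(-4, -2)*(-245))*J(31) = -14*(-245)*16 = 3430*16 = 54880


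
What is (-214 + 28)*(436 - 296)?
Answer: -26040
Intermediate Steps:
(-214 + 28)*(436 - 296) = -186*140 = -26040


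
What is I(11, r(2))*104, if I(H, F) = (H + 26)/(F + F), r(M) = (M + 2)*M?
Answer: 481/2 ≈ 240.50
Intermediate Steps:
r(M) = M*(2 + M) (r(M) = (2 + M)*M = M*(2 + M))
I(H, F) = (26 + H)/(2*F) (I(H, F) = (26 + H)/((2*F)) = (26 + H)*(1/(2*F)) = (26 + H)/(2*F))
I(11, r(2))*104 = ((26 + 11)/(2*((2*(2 + 2)))))*104 = ((½)*37/(2*4))*104 = ((½)*37/8)*104 = ((½)*(⅛)*37)*104 = (37/16)*104 = 481/2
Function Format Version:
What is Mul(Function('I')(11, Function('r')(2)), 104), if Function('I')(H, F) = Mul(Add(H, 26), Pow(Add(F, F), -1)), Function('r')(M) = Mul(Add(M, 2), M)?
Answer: Rational(481, 2) ≈ 240.50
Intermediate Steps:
Function('r')(M) = Mul(M, Add(2, M)) (Function('r')(M) = Mul(Add(2, M), M) = Mul(M, Add(2, M)))
Function('I')(H, F) = Mul(Rational(1, 2), Pow(F, -1), Add(26, H)) (Function('I')(H, F) = Mul(Add(26, H), Pow(Mul(2, F), -1)) = Mul(Add(26, H), Mul(Rational(1, 2), Pow(F, -1))) = Mul(Rational(1, 2), Pow(F, -1), Add(26, H)))
Mul(Function('I')(11, Function('r')(2)), 104) = Mul(Mul(Rational(1, 2), Pow(Mul(2, Add(2, 2)), -1), Add(26, 11)), 104) = Mul(Mul(Rational(1, 2), Pow(Mul(2, 4), -1), 37), 104) = Mul(Mul(Rational(1, 2), Pow(8, -1), 37), 104) = Mul(Mul(Rational(1, 2), Rational(1, 8), 37), 104) = Mul(Rational(37, 16), 104) = Rational(481, 2)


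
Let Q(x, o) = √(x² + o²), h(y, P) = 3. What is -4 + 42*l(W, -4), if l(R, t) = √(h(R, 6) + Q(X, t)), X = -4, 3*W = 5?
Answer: -4 + 42*√(3 + 4*√2) ≈ 119.57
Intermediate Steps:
W = 5/3 (W = (⅓)*5 = 5/3 ≈ 1.6667)
Q(x, o) = √(o² + x²)
l(R, t) = √(3 + √(16 + t²)) (l(R, t) = √(3 + √(t² + (-4)²)) = √(3 + √(t² + 16)) = √(3 + √(16 + t²)))
-4 + 42*l(W, -4) = -4 + 42*√(3 + √(16 + (-4)²)) = -4 + 42*√(3 + √(16 + 16)) = -4 + 42*√(3 + √32) = -4 + 42*√(3 + 4*√2)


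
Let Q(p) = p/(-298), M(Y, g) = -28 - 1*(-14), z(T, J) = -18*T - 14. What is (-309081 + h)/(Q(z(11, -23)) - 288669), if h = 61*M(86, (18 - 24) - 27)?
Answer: 9236063/8602315 ≈ 1.0737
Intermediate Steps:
z(T, J) = -14 - 18*T
M(Y, g) = -14 (M(Y, g) = -28 + 14 = -14)
h = -854 (h = 61*(-14) = -854)
Q(p) = -p/298 (Q(p) = p*(-1/298) = -p/298)
(-309081 + h)/(Q(z(11, -23)) - 288669) = (-309081 - 854)/(-(-14 - 18*11)/298 - 288669) = -309935/(-(-14 - 198)/298 - 288669) = -309935/(-1/298*(-212) - 288669) = -309935/(106/149 - 288669) = -309935/(-43011575/149) = -309935*(-149/43011575) = 9236063/8602315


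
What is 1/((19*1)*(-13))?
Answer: -1/247 ≈ -0.0040486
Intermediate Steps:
1/((19*1)*(-13)) = 1/(19*(-13)) = 1/(-247) = -1/247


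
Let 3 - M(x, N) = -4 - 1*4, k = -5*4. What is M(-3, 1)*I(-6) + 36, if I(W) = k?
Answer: -184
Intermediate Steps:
k = -20
I(W) = -20
M(x, N) = 11 (M(x, N) = 3 - (-4 - 1*4) = 3 - (-4 - 4) = 3 - 1*(-8) = 3 + 8 = 11)
M(-3, 1)*I(-6) + 36 = 11*(-20) + 36 = -220 + 36 = -184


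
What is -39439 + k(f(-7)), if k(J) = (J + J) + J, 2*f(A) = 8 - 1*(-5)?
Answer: -78839/2 ≈ -39420.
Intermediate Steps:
f(A) = 13/2 (f(A) = (8 - 1*(-5))/2 = (8 + 5)/2 = (1/2)*13 = 13/2)
k(J) = 3*J (k(J) = 2*J + J = 3*J)
-39439 + k(f(-7)) = -39439 + 3*(13/2) = -39439 + 39/2 = -78839/2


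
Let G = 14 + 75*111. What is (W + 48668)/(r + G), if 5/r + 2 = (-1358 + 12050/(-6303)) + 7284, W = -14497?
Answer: 1275498251662/311269234073 ≈ 4.0977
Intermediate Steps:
G = 8339 (G = 14 + 8325 = 8339)
r = 31515/37326922 (r = 5/(-2 + ((-1358 + 12050/(-6303)) + 7284)) = 5/(-2 + ((-1358 + 12050*(-1/6303)) + 7284)) = 5/(-2 + ((-1358 - 12050/6303) + 7284)) = 5/(-2 + (-8571524/6303 + 7284)) = 5/(-2 + 37339528/6303) = 5/(37326922/6303) = 5*(6303/37326922) = 31515/37326922 ≈ 0.00084430)
(W + 48668)/(r + G) = (-14497 + 48668)/(31515/37326922 + 8339) = 34171/(311269234073/37326922) = 34171*(37326922/311269234073) = 1275498251662/311269234073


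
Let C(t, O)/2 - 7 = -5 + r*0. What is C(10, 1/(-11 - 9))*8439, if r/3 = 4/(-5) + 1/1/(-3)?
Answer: 33756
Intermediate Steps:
r = -57/5 (r = 3*(4/(-5) + 1/1/(-3)) = 3*(4*(-⅕) + 1/(-⅓)) = 3*(-⅘ + 1*(-3)) = 3*(-⅘ - 3) = 3*(-19/5) = -57/5 ≈ -11.400)
C(t, O) = 4 (C(t, O) = 14 + 2*(-5 - 57/5*0) = 14 + 2*(-5 + 0) = 14 + 2*(-5) = 14 - 10 = 4)
C(10, 1/(-11 - 9))*8439 = 4*8439 = 33756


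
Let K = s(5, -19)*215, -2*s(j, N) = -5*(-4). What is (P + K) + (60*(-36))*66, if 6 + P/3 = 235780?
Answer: 562612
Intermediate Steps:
P = 707322 (P = -18 + 3*235780 = -18 + 707340 = 707322)
s(j, N) = -10 (s(j, N) = -(-5)*(-4)/2 = -½*20 = -10)
K = -2150 (K = -10*215 = -2150)
(P + K) + (60*(-36))*66 = (707322 - 2150) + (60*(-36))*66 = 705172 - 2160*66 = 705172 - 142560 = 562612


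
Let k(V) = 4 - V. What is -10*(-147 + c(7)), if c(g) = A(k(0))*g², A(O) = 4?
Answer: -490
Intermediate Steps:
c(g) = 4*g²
-10*(-147 + c(7)) = -10*(-147 + 4*7²) = -10*(-147 + 4*49) = -10*(-147 + 196) = -10*49 = -490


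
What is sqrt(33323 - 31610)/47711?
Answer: sqrt(1713)/47711 ≈ 0.00086748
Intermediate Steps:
sqrt(33323 - 31610)/47711 = sqrt(1713)*(1/47711) = sqrt(1713)/47711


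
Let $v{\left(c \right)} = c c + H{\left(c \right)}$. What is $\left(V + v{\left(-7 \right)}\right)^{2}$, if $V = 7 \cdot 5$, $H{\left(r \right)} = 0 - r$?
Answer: $8281$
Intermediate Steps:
$H{\left(r \right)} = - r$
$V = 35$
$v{\left(c \right)} = c^{2} - c$ ($v{\left(c \right)} = c c - c = c^{2} - c$)
$\left(V + v{\left(-7 \right)}\right)^{2} = \left(35 - 7 \left(-1 - 7\right)\right)^{2} = \left(35 - -56\right)^{2} = \left(35 + 56\right)^{2} = 91^{2} = 8281$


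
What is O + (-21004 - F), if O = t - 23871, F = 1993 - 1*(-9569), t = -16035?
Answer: -72472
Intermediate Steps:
F = 11562 (F = 1993 + 9569 = 11562)
O = -39906 (O = -16035 - 23871 = -39906)
O + (-21004 - F) = -39906 + (-21004 - 1*11562) = -39906 + (-21004 - 11562) = -39906 - 32566 = -72472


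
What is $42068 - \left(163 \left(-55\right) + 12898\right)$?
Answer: $38135$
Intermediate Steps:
$42068 - \left(163 \left(-55\right) + 12898\right) = 42068 - \left(-8965 + 12898\right) = 42068 - 3933 = 38135$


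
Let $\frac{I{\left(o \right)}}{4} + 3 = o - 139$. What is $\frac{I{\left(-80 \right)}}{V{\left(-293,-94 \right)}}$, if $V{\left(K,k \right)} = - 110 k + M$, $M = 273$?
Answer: $- \frac{888}{10613} \approx -0.083671$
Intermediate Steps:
$I{\left(o \right)} = -568 + 4 o$ ($I{\left(o \right)} = -12 + 4 \left(o - 139\right) = -12 + 4 \left(-139 + o\right) = -12 + \left(-556 + 4 o\right) = -568 + 4 o$)
$V{\left(K,k \right)} = 273 - 110 k$ ($V{\left(K,k \right)} = - 110 k + 273 = 273 - 110 k$)
$\frac{I{\left(-80 \right)}}{V{\left(-293,-94 \right)}} = \frac{-568 + 4 \left(-80\right)}{273 - -10340} = \frac{-568 - 320}{273 + 10340} = - \frac{888}{10613}$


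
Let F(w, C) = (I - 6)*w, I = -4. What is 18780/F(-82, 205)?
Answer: 939/41 ≈ 22.902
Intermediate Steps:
F(w, C) = -10*w (F(w, C) = (-4 - 6)*w = -10*w)
18780/F(-82, 205) = 18780/((-10*(-82))) = 18780/820 = 18780*(1/820) = 939/41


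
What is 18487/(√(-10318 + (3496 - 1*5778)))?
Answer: -2641*I*√14/60 ≈ -164.7*I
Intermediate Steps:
18487/(√(-10318 + (3496 - 1*5778))) = 18487/(√(-10318 + (3496 - 5778))) = 18487/(√(-10318 - 2282)) = 18487/(√(-12600)) = 18487/((30*I*√14)) = 18487*(-I*√14/420) = -2641*I*√14/60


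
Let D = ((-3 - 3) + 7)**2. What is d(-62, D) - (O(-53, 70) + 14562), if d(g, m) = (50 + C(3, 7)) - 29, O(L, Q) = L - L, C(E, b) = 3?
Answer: -14538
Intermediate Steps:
D = 1 (D = (-6 + 7)**2 = 1**2 = 1)
O(L, Q) = 0
d(g, m) = 24 (d(g, m) = (50 + 3) - 29 = 53 - 29 = 24)
d(-62, D) - (O(-53, 70) + 14562) = 24 - (0 + 14562) = 24 - 1*14562 = 24 - 14562 = -14538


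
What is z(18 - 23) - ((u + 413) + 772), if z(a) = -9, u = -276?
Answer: -918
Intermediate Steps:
z(18 - 23) - ((u + 413) + 772) = -9 - ((-276 + 413) + 772) = -9 - (137 + 772) = -9 - 1*909 = -9 - 909 = -918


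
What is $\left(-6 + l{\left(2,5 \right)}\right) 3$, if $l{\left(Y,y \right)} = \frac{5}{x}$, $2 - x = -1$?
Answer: $-13$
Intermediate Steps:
$x = 3$ ($x = 2 - -1 = 2 + 1 = 3$)
$l{\left(Y,y \right)} = \frac{5}{3}$
$\left(-6 + l{\left(2,5 \right)}\right) 3 = \left(-6 + \frac{5}{3}\right) 3 = \left(- \frac{13}{3}\right) 3 = -13$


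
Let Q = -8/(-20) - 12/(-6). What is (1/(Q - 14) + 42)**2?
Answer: 5909761/3364 ≈ 1756.8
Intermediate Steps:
Q = 12/5 (Q = -8*(-1/20) - 12*(-1/6) = 2/5 + 2 = 12/5 ≈ 2.4000)
(1/(Q - 14) + 42)**2 = (1/(12/5 - 14) + 42)**2 = (1/(-58/5) + 42)**2 = (-5/58 + 42)**2 = (2431/58)**2 = 5909761/3364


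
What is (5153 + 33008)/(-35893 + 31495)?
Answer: -38161/4398 ≈ -8.6769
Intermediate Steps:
(5153 + 33008)/(-35893 + 31495) = 38161/(-4398) = 38161*(-1/4398) = -38161/4398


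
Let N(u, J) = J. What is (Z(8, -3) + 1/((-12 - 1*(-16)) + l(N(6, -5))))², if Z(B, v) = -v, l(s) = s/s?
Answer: 256/25 ≈ 10.240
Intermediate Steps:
l(s) = 1
(Z(8, -3) + 1/((-12 - 1*(-16)) + l(N(6, -5))))² = (-1*(-3) + 1/((-12 - 1*(-16)) + 1))² = (3 + 1/((-12 + 16) + 1))² = (3 + 1/(4 + 1))² = (3 + 1/5)² = (3 + ⅕)² = (16/5)² = 256/25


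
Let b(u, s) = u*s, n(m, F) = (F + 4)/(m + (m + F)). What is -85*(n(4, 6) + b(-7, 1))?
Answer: 3740/7 ≈ 534.29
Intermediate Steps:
n(m, F) = (4 + F)/(F + 2*m) (n(m, F) = (4 + F)/(m + (F + m)) = (4 + F)/(F + 2*m))
b(u, s) = s*u
-85*(n(4, 6) + b(-7, 1)) = -85*((4 + 6)/(6 + 2*4) + 1*(-7)) = -85*(10/(6 + 8) - 7) = -85*(10/14 - 7) = -85*((1/14)*10 - 7) = -85*(5/7 - 7) = -85*(-44/7) = 3740/7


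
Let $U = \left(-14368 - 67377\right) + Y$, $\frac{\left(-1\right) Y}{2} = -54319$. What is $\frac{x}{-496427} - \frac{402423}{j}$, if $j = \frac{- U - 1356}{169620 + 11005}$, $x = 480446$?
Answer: $\frac{36084100626299071}{14023566323} \approx 2.5731 \cdot 10^{6}$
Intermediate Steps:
$Y = 108638$ ($Y = \left(-2\right) \left(-54319\right) = 108638$)
$U = 26893$ ($U = \left(-14368 - 67377\right) + 108638 = -81745 + 108638 = 26893$)
$j = - \frac{28249}{180625}$ ($j = \frac{\left(-1\right) 26893 - 1356}{169620 + 11005} = \frac{-26893 - 1356}{180625} = \left(-28249\right) \frac{1}{180625} = - \frac{28249}{180625} \approx -0.1564$)
$\frac{x}{-496427} - \frac{402423}{j} = \frac{480446}{-496427} - \frac{402423}{- \frac{28249}{180625}} = 480446 \left(- \frac{1}{496427}\right) - - \frac{72687654375}{28249} = - \frac{480446}{496427} + \frac{72687654375}{28249} = \frac{36084100626299071}{14023566323}$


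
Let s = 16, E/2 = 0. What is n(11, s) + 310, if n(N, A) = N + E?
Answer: 321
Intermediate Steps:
E = 0 (E = 2*0 = 0)
n(N, A) = N (n(N, A) = N + 0 = N)
n(11, s) + 310 = 11 + 310 = 321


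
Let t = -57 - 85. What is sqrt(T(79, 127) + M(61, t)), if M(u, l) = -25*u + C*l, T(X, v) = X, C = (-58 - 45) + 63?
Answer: sqrt(4234) ≈ 65.069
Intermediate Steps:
C = -40 (C = -103 + 63 = -40)
t = -142
M(u, l) = -40*l - 25*u (M(u, l) = -25*u - 40*l = -40*l - 25*u)
sqrt(T(79, 127) + M(61, t)) = sqrt(79 + (-40*(-142) - 25*61)) = sqrt(79 + (5680 - 1525)) = sqrt(79 + 4155) = sqrt(4234)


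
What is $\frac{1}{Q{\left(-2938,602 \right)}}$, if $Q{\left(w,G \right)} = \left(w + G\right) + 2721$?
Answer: $\frac{1}{385} \approx 0.0025974$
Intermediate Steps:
$Q{\left(w,G \right)} = 2721 + G + w$ ($Q{\left(w,G \right)} = \left(G + w\right) + 2721 = 2721 + G + w$)
$\frac{1}{Q{\left(-2938,602 \right)}} = \frac{1}{2721 + 602 - 2938} = \frac{1}{385}$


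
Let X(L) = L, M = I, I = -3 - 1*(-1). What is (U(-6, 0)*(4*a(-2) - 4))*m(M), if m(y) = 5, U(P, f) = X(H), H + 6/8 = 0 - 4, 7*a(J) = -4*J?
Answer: -95/7 ≈ -13.571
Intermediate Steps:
a(J) = -4*J/7 (a(J) = (-4*J)/7 = -4*J/7)
I = -2 (I = -3 + 1 = -2)
M = -2
H = -19/4 (H = -3/4 + (0 - 4) = -3/4 - 4 = -19/4 ≈ -4.7500)
U(P, f) = -19/4
(U(-6, 0)*(4*a(-2) - 4))*m(M) = -19*(4*(-4/7*(-2)) - 4)/4*5 = -19*(4*(8/7) - 4)/4*5 = -19*(32/7 - 4)/4*5 = -19/4*4/7*5 = -19/7*5 = -95/7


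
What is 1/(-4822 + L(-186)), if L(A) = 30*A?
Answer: -1/10402 ≈ -9.6135e-5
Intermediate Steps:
1/(-4822 + L(-186)) = 1/(-4822 + 30*(-186)) = 1/(-4822 - 5580) = 1/(-10402) = -1/10402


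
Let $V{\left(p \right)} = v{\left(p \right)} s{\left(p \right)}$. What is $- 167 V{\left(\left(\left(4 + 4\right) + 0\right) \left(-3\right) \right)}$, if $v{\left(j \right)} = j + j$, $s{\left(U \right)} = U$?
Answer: $-192384$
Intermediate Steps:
$v{\left(j \right)} = 2 j$
$V{\left(p \right)} = 2 p^{2}$ ($V{\left(p \right)} = 2 p p = 2 p^{2}$)
$- 167 V{\left(\left(\left(4 + 4\right) + 0\right) \left(-3\right) \right)} = - 167 \cdot 2 \left(\left(\left(4 + 4\right) + 0\right) \left(-3\right)\right)^{2} = - 167 \cdot 2 \left(\left(8 + 0\right) \left(-3\right)\right)^{2} = - 167 \cdot 2 \left(8 \left(-3\right)\right)^{2} = - 167 \cdot 2 \left(-24\right)^{2} = - 167 \cdot 2 \cdot 576 = \left(-167\right) 1152 = -192384$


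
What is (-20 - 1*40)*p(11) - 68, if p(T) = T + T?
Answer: -1388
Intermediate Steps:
p(T) = 2*T
(-20 - 1*40)*p(11) - 68 = (-20 - 1*40)*(2*11) - 68 = (-20 - 40)*22 - 68 = -60*22 - 68 = -1320 - 68 = -1388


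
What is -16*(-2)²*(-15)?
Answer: 960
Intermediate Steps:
-16*(-2)²*(-15) = -16*4*(-15) = -64*(-15) = 960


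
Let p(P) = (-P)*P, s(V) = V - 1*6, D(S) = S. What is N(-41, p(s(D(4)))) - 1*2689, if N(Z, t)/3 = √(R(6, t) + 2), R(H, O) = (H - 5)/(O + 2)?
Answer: -2689 + 3*√6/2 ≈ -2685.3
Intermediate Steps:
s(V) = -6 + V (s(V) = V - 6 = -6 + V)
R(H, O) = (-5 + H)/(2 + O)
p(P) = -P²
N(Z, t) = 3*√(2 + 1/(2 + t)) (N(Z, t) = 3*√((-5 + 6)/(2 + t) + 2) = 3*√(1/(2 + t) + 2) = 3*√(2 + 1/(2 + t)))
N(-41, p(s(D(4)))) - 1*2689 = 3*√((5 + 2*(-(-6 + 4)²))/(2 - (-6 + 4)²)) - 1*2689 = 3*√((5 + 2*(-1*(-2)²))/(2 - 1*(-2)²)) - 2689 = 3*√((5 + 2*(-1*4))/(2 - 1*4)) - 2689 = 3*√((5 + 2*(-4))/(2 - 4)) - 2689 = 3*√((5 - 8)/(-2)) - 2689 = 3*√(-½*(-3)) - 2689 = 3*√(3/2) - 2689 = 3*(√6/2) - 2689 = 3*√6/2 - 2689 = -2689 + 3*√6/2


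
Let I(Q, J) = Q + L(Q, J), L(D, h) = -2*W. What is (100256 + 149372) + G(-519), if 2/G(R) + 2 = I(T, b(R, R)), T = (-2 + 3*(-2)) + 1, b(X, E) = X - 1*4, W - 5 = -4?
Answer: 2745906/11 ≈ 2.4963e+5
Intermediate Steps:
W = 1 (W = 5 - 4 = 1)
b(X, E) = -4 + X (b(X, E) = X - 4 = -4 + X)
T = -7 (T = (-2 - 6) + 1 = -8 + 1 = -7)
L(D, h) = -2 (L(D, h) = -2*1 = -2)
I(Q, J) = -2 + Q (I(Q, J) = Q - 2 = -2 + Q)
G(R) = -2/11 (G(R) = 2/(-2 + (-2 - 7)) = 2/(-2 - 9) = 2/(-11) = 2*(-1/11) = -2/11)
(100256 + 149372) + G(-519) = (100256 + 149372) - 2/11 = 249628 - 2/11 = 2745906/11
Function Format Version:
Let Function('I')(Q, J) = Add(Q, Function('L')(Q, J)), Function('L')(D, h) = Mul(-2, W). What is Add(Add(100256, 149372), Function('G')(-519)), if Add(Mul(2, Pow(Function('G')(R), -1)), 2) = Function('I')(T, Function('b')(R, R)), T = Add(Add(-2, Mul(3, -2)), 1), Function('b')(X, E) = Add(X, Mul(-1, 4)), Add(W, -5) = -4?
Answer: Rational(2745906, 11) ≈ 2.4963e+5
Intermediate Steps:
W = 1 (W = Add(5, -4) = 1)
Function('b')(X, E) = Add(-4, X) (Function('b')(X, E) = Add(X, -4) = Add(-4, X))
T = -7 (T = Add(Add(-2, -6), 1) = Add(-8, 1) = -7)
Function('L')(D, h) = -2 (Function('L')(D, h) = Mul(-2, 1) = -2)
Function('I')(Q, J) = Add(-2, Q) (Function('I')(Q, J) = Add(Q, -2) = Add(-2, Q))
Function('G')(R) = Rational(-2, 11) (Function('G')(R) = Mul(2, Pow(Add(-2, Add(-2, -7)), -1)) = Mul(2, Pow(Add(-2, -9), -1)) = Mul(2, Pow(-11, -1)) = Mul(2, Rational(-1, 11)) = Rational(-2, 11))
Add(Add(100256, 149372), Function('G')(-519)) = Add(Add(100256, 149372), Rational(-2, 11)) = Add(249628, Rational(-2, 11)) = Rational(2745906, 11)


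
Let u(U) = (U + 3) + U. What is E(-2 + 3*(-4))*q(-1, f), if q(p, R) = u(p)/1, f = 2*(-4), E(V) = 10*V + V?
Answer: -154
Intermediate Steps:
E(V) = 11*V
u(U) = 3 + 2*U (u(U) = (3 + U) + U = 3 + 2*U)
f = -8
q(p, R) = 3 + 2*p (q(p, R) = (3 + 2*p)/1 = (3 + 2*p)*1 = 3 + 2*p)
E(-2 + 3*(-4))*q(-1, f) = (11*(-2 + 3*(-4)))*(3 + 2*(-1)) = (11*(-2 - 12))*(3 - 2) = (11*(-14))*1 = -154*1 = -154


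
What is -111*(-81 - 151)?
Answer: 25752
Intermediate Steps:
-111*(-81 - 151) = -111*(-232) = 25752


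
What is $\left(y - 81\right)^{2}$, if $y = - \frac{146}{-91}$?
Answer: $\frac{52200625}{8281} \approx 6303.7$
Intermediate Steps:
$y = \frac{146}{91}$ ($y = \left(-146\right) \left(- \frac{1}{91}\right) = \frac{146}{91} \approx 1.6044$)
$\left(y - 81\right)^{2} = \left(\frac{146}{91} - 81\right)^{2} = \left(- \frac{7225}{91}\right)^{2} = \frac{52200625}{8281}$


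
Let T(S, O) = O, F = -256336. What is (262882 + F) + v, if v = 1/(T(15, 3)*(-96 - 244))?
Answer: 6676919/1020 ≈ 6546.0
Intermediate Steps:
v = -1/1020 (v = 1/(3*(-96 - 244)) = 1/(3*(-340)) = 1/(-1020) = -1/1020 ≈ -0.00098039)
(262882 + F) + v = (262882 - 256336) - 1/1020 = 6546 - 1/1020 = 6676919/1020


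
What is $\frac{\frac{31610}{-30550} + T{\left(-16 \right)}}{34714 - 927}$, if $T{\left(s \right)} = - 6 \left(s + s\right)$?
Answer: $\frac{583399}{103219285} \approx 0.005652$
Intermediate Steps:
$T{\left(s \right)} = - 12 s$ ($T{\left(s \right)} = - 6 \cdot 2 s = - 12 s$)
$\frac{\frac{31610}{-30550} + T{\left(-16 \right)}}{34714 - 927} = \frac{\frac{31610}{-30550} - -192}{34714 - 927} = \frac{31610 \left(- \frac{1}{30550}\right) + 192}{33787} = \left(- \frac{3161}{3055} + 192\right) \frac{1}{33787} = \frac{583399}{3055} \cdot \frac{1}{33787} = \frac{583399}{103219285}$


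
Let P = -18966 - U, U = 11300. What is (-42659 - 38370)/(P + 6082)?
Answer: 81029/24184 ≈ 3.3505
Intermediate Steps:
P = -30266 (P = -18966 - 1*11300 = -18966 - 11300 = -30266)
(-42659 - 38370)/(P + 6082) = (-42659 - 38370)/(-30266 + 6082) = -81029/(-24184) = -81029*(-1/24184) = 81029/24184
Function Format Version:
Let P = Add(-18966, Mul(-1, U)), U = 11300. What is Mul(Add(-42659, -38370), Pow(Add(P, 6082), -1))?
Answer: Rational(81029, 24184) ≈ 3.3505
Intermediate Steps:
P = -30266 (P = Add(-18966, Mul(-1, 11300)) = Add(-18966, -11300) = -30266)
Mul(Add(-42659, -38370), Pow(Add(P, 6082), -1)) = Mul(Add(-42659, -38370), Pow(Add(-30266, 6082), -1)) = Mul(-81029, Pow(-24184, -1)) = Mul(-81029, Rational(-1, 24184)) = Rational(81029, 24184)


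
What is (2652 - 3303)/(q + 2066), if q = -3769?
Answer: 651/1703 ≈ 0.38227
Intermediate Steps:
(2652 - 3303)/(q + 2066) = (2652 - 3303)/(-3769 + 2066) = -651/(-1703) = -651*(-1/1703) = 651/1703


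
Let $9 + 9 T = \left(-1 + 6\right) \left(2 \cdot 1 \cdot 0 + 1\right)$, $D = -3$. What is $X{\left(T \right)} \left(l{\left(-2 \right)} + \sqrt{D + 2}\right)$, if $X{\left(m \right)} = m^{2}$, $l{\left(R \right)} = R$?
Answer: $- \frac{32}{81} + \frac{16 i}{81} \approx -0.39506 + 0.19753 i$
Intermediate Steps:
$T = - \frac{4}{9}$ ($T = -1 + \frac{\left(-1 + 6\right) \left(2 \cdot 1 \cdot 0 + 1\right)}{9} = -1 + \frac{5 \left(2 \cdot 0 + 1\right)}{9} = -1 + \frac{5 \left(0 + 1\right)}{9} = -1 + \frac{5 \cdot 1}{9} = -1 + \frac{1}{9} \cdot 5 = -1 + \frac{5}{9} = - \frac{4}{9} \approx -0.44444$)
$X{\left(T \right)} \left(l{\left(-2 \right)} + \sqrt{D + 2}\right) = \left(- \frac{4}{9}\right)^{2} \left(-2 + \sqrt{-3 + 2}\right) = \frac{16 \left(-2 + \sqrt{-1}\right)}{81} = \frac{16 \left(-2 + i\right)}{81} = - \frac{32}{81} + \frac{16 i}{81}$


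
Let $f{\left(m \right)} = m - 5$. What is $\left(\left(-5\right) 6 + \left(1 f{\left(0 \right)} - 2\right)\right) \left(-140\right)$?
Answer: $5180$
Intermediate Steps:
$f{\left(m \right)} = -5 + m$
$\left(\left(-5\right) 6 + \left(1 f{\left(0 \right)} - 2\right)\right) \left(-140\right) = \left(\left(-5\right) 6 + \left(1 \left(-5 + 0\right) - 2\right)\right) \left(-140\right) = \left(-30 + \left(1 \left(-5\right) - 2\right)\right) \left(-140\right) = \left(-30 - 7\right) \left(-140\right) = \left(-37\right) \left(-140\right) = 5180$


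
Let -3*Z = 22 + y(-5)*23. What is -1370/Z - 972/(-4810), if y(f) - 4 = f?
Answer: -9884064/2405 ≈ -4109.8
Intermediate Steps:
y(f) = 4 + f
Z = ⅓ (Z = -(22 + (4 - 5)*23)/3 = -(22 - 1*23)/3 = -(22 - 23)/3 = -⅓*(-1) = ⅓ ≈ 0.33333)
-1370/Z - 972/(-4810) = -1370/⅓ - 972/(-4810) = -1370*3 - 972*(-1/4810) = -4110 + 486/2405 = -9884064/2405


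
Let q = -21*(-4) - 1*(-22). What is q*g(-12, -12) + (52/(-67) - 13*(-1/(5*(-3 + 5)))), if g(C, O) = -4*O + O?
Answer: 2557071/670 ≈ 3816.5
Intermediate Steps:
g(C, O) = -3*O
q = 106 (q = 84 + 22 = 106)
q*g(-12, -12) + (52/(-67) - 13*(-1/(5*(-3 + 5)))) = 106*(-3*(-12)) + (52/(-67) - 13*(-1/(5*(-3 + 5)))) = 106*36 + (52*(-1/67) - 13/(2*(-5))) = 3816 + (-52/67 - 13/(-10)) = 3816 + (-52/67 - 13*(-⅒)) = 3816 + (-52/67 + 13/10) = 3816 + 351/670 = 2557071/670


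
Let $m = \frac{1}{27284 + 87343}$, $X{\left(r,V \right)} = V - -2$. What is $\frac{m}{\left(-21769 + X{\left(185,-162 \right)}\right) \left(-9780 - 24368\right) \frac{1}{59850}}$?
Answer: $\frac{525}{752950065206} \approx 6.9726 \cdot 10^{-10}$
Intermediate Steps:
$X{\left(r,V \right)} = 2 + V$ ($X{\left(r,V \right)} = V + 2 = 2 + V$)
$m = \frac{1}{114627} \approx 8.7239 \cdot 10^{-6}$
$\frac{m}{\left(-21769 + X{\left(185,-162 \right)}\right) \left(-9780 - 24368\right) \frac{1}{59850}} = \frac{1}{114627 \frac{\left(-21769 + \left(2 - 162\right)\right) \left(-9780 - 24368\right)}{59850}} = \frac{1}{114627 \left(-21769 - 160\right) \left(-34148\right) \frac{1}{59850}} = \frac{1}{114627 \left(-21929\right) \left(-34148\right) \frac{1}{59850}} = \frac{1}{114627 \cdot 748831492 \cdot \frac{1}{59850}} = \frac{1}{114627 \cdot \frac{374415746}{29925}} = \frac{1}{114627} \cdot \frac{29925}{374415746} = \frac{525}{752950065206}$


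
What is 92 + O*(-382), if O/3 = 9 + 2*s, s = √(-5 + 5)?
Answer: -10222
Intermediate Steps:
s = 0 (s = √0 = 0)
O = 27 (O = 3*(9 + 2*0) = 3*(9 + 0) = 3*9 = 27)
92 + O*(-382) = 92 + 27*(-382) = 92 - 10314 = -10222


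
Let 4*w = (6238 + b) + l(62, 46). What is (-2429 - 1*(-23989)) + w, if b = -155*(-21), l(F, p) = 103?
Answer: 23959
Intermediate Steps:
b = 3255
w = 2399 (w = ((6238 + 3255) + 103)/4 = (9493 + 103)/4 = (¼)*9596 = 2399)
(-2429 - 1*(-23989)) + w = (-2429 - 1*(-23989)) + 2399 = (-2429 + 23989) + 2399 = 21560 + 2399 = 23959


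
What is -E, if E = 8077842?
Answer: -8077842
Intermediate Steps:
-E = -1*8077842 = -8077842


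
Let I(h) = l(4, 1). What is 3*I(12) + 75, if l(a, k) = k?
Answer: 78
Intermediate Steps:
I(h) = 1
3*I(12) + 75 = 3*1 + 75 = 3 + 75 = 78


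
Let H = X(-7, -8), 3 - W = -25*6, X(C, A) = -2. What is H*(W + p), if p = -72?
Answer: -162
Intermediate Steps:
W = 153 (W = 3 - (-25)*6 = 3 - 1*(-150) = 3 + 150 = 153)
H = -2
H*(W + p) = -2*(153 - 72) = -2*81 = -162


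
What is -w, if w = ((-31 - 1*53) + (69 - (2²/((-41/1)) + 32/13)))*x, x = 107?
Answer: 990285/533 ≈ 1857.9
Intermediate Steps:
w = -990285/533 (w = ((-31 - 1*53) + (69 - (2²/((-41/1)) + 32/13)))*107 = ((-31 - 53) + (69 - (4/((-41*1)) + 32*(1/13))))*107 = (-84 + (69 - (4/(-41) + 32/13)))*107 = (-84 + (69 - (4*(-1/41) + 32/13)))*107 = (-84 + (69 - (-4/41 + 32/13)))*107 = (-84 + (69 - 1*1260/533))*107 = (-84 + (69 - 1260/533))*107 = (-84 + 35517/533)*107 = -9255/533*107 = -990285/533 ≈ -1857.9)
-w = -1*(-990285/533) = 990285/533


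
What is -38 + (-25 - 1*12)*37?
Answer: -1407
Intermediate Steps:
-38 + (-25 - 1*12)*37 = -38 + (-25 - 12)*37 = -38 - 37*37 = -38 - 1369 = -1407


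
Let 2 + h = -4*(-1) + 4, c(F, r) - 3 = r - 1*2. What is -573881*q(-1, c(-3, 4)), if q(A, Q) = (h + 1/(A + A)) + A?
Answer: -5164929/2 ≈ -2.5825e+6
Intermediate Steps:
c(F, r) = 1 + r (c(F, r) = 3 + (r - 1*2) = 3 + (r - 2) = 3 + (-2 + r) = 1 + r)
h = 6 (h = -2 + (-4*(-1) + 4) = -2 + (4 + 4) = -2 + 8 = 6)
q(A, Q) = 6 + A + 1/(2*A) (q(A, Q) = (6 + 1/(A + A)) + A = (6 + 1/(2*A)) + A = 6 + A + 1/(2*A))
-573881*q(-1, c(-3, 4)) = -573881*(6 - 1 + (½)/(-1)) = -573881*(6 - 1 + (½)*(-1)) = -573881*(6 - 1 - ½) = -573881*9/2 = -5164929/2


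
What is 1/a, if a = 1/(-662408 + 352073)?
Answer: -310335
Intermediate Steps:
a = -1/310335 (a = 1/(-310335) = -1/310335 ≈ -3.2223e-6)
1/a = 1/(-1/310335) = -310335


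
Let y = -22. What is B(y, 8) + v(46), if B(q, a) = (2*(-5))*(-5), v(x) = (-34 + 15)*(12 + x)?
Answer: -1052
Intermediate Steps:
v(x) = -228 - 19*x (v(x) = -19*(12 + x) = -228 - 19*x)
B(q, a) = 50 (B(q, a) = -10*(-5) = 50)
B(y, 8) + v(46) = 50 + (-228 - 19*46) = 50 + (-228 - 874) = 50 - 1102 = -1052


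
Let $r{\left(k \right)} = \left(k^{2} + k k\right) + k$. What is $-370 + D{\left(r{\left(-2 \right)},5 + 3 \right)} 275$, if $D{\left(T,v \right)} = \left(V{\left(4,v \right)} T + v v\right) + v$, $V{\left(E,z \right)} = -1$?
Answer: $17780$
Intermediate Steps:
$r{\left(k \right)} = k + 2 k^{2}$ ($r{\left(k \right)} = \left(k^{2} + k^{2}\right) + k = 2 k^{2} + k = k + 2 k^{2}$)
$D{\left(T,v \right)} = v + v^{2} - T$ ($D{\left(T,v \right)} = \left(- T + v v\right) + v = \left(- T + v^{2}\right) + v = \left(v^{2} - T\right) + v = v + v^{2} - T$)
$-370 + D{\left(r{\left(-2 \right)},5 + 3 \right)} 275 = -370 + \left(\left(5 + 3\right) + \left(5 + 3\right)^{2} - - 2 \left(1 + 2 \left(-2\right)\right)\right) 275 = -370 + \left(8 + 8^{2} - - 2 \left(1 - 4\right)\right) 275 = -370 + \left(8 + 64 - \left(-2\right) \left(-3\right)\right) 275 = -370 + \left(8 + 64 - 6\right) 275 = -370 + 66 \cdot 275 = -370 + 18150 = 17780$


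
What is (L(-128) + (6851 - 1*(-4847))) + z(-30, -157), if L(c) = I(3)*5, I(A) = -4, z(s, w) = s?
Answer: 11648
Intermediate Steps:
L(c) = -20 (L(c) = -4*5 = -20)
(L(-128) + (6851 - 1*(-4847))) + z(-30, -157) = (-20 + (6851 - 1*(-4847))) - 30 = (-20 + (6851 + 4847)) - 30 = (-20 + 11698) - 30 = 11678 - 30 = 11648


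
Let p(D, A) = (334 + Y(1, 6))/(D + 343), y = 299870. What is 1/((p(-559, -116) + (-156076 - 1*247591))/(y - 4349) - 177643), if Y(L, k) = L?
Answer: -63832536/11339490385055 ≈ -5.6292e-6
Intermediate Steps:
p(D, A) = 335/(343 + D) (p(D, A) = (334 + 1)/(D + 343) = 335/(343 + D))
1/((p(-559, -116) + (-156076 - 1*247591))/(y - 4349) - 177643) = 1/((335/(343 - 559) + (-156076 - 1*247591))/(299870 - 4349) - 177643) = 1/((335/(-216) + (-156076 - 247591))/295521 - 177643) = 1/((335*(-1/216) - 403667)*(1/295521) - 177643) = 1/((-335/216 - 403667)*(1/295521) - 177643) = 1/(-87192407/216*1/295521 - 177643) = 1/(-87192407/63832536 - 177643) = 1/(-11339490385055/63832536) = -63832536/11339490385055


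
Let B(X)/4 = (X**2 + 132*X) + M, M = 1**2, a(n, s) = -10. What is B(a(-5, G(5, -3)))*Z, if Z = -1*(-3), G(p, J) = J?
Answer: -14628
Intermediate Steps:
M = 1
B(X) = 4 + 4*X**2 + 528*X (B(X) = 4*((X**2 + 132*X) + 1) = 4*(1 + X**2 + 132*X) = 4 + 4*X**2 + 528*X)
Z = 3
B(a(-5, G(5, -3)))*Z = (4 + 4*(-10)**2 + 528*(-10))*3 = (4 + 4*100 - 5280)*3 = (4 + 400 - 5280)*3 = -4876*3 = -14628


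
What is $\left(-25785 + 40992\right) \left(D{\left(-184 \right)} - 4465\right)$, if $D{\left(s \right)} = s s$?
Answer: $446948937$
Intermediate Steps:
$D{\left(s \right)} = s^{2}$
$\left(-25785 + 40992\right) \left(D{\left(-184 \right)} - 4465\right) = \left(-25785 + 40992\right) \left(\left(-184\right)^{2} - 4465\right) = 15207 \left(33856 - 4465\right) = 15207 \cdot 29391 = 446948937$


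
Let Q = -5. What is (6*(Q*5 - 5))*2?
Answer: -360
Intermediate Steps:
(6*(Q*5 - 5))*2 = (6*(-5*5 - 5))*2 = (6*(-25 - 5))*2 = (6*(-30))*2 = -180*2 = -360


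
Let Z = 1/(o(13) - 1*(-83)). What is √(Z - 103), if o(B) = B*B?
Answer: I*√181685/42 ≈ 10.149*I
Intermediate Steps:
o(B) = B²
Z = 1/252 (Z = 1/(13² - 1*(-83)) = 1/(169 + 83) = 1/252 ≈ 0.0039683)
√(Z - 103) = √(1/252 - 103) = √(-25955/252) = I*√181685/42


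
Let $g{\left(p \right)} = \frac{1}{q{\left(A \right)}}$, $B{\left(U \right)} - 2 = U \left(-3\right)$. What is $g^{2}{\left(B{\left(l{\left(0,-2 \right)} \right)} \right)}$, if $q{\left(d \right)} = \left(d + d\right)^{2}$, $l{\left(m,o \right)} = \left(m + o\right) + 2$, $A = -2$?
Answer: $\frac{1}{256} \approx 0.0039063$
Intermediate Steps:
$l{\left(m,o \right)} = 2 + m + o$
$B{\left(U \right)} = 2 - 3 U$ ($B{\left(U \right)} = 2 + U \left(-3\right) = 2 - 3 U$)
$q{\left(d \right)} = 4 d^{2}$ ($q{\left(d \right)} = \left(2 d\right)^{2} = 4 d^{2}$)
$g{\left(p \right)} = \frac{1}{16}$ ($g{\left(p \right)} = \frac{1}{4 \left(-2\right)^{2}} = \frac{1}{4 \cdot 4} = \frac{1}{16}$)
$g^{2}{\left(B{\left(l{\left(0,-2 \right)} \right)} \right)} = \left(\frac{1}{16}\right)^{2} = \frac{1}{256}$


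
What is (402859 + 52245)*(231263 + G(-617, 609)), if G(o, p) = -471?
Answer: 105034362368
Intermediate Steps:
(402859 + 52245)*(231263 + G(-617, 609)) = (402859 + 52245)*(231263 - 471) = 455104*230792 = 105034362368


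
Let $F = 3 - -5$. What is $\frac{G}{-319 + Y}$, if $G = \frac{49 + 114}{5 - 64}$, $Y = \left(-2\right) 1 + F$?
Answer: $\frac{163}{18467} \approx 0.0088266$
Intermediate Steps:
$F = 8$ ($F = 3 + 5 = 8$)
$Y = 6$ ($Y = \left(-2\right) 1 + 8 = -2 + 8 = 6$)
$G = - \frac{163}{59}$ ($G = \frac{163}{-59} = 163 \left(- \frac{1}{59}\right) = - \frac{163}{59} \approx -2.7627$)
$\frac{G}{-319 + Y} = - \frac{163}{59 \left(-319 + 6\right)} = - \frac{163}{59 \left(-313\right)} = \left(- \frac{163}{59}\right) \left(- \frac{1}{313}\right) = \frac{163}{18467}$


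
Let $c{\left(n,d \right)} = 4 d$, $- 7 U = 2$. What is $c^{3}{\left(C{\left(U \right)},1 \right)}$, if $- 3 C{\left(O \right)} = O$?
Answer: $64$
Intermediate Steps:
$U = - \frac{2}{7}$ ($U = \left(- \frac{1}{7}\right) 2 = - \frac{2}{7} \approx -0.28571$)
$C{\left(O \right)} = - \frac{O}{3}$
$c^{3}{\left(C{\left(U \right)},1 \right)} = \left(4 \cdot 1\right)^{3} = 4^{3} = 64$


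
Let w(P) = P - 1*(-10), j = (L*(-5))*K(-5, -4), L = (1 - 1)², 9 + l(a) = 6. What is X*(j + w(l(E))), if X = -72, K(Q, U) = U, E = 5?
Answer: -504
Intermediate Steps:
l(a) = -3 (l(a) = -9 + 6 = -3)
L = 0 (L = 0² = 0)
j = 0 (j = (0*(-5))*(-4) = 0*(-4) = 0)
w(P) = 10 + P (w(P) = P + 10 = 10 + P)
X*(j + w(l(E))) = -72*(0 + (10 - 3)) = -72*(0 + 7) = -72*7 = -504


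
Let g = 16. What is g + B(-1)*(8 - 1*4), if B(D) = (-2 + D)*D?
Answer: 28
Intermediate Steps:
B(D) = D*(-2 + D)
g + B(-1)*(8 - 1*4) = 16 + (-(-2 - 1))*(8 - 1*4) = 16 + (-1*(-3))*(8 - 4) = 16 + 3*4 = 16 + 12 = 28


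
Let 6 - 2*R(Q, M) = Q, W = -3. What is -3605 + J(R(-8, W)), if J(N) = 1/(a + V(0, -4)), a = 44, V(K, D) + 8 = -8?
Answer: -100939/28 ≈ -3605.0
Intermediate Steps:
R(Q, M) = 3 - Q/2
V(K, D) = -16 (V(K, D) = -8 - 8 = -16)
J(N) = 1/28 (J(N) = 1/(44 - 16) = 1/28)
-3605 + J(R(-8, W)) = -3605 + 1/28 = -100939/28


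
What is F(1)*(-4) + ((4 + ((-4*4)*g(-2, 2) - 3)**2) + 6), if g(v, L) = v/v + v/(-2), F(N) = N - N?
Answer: 1235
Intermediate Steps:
F(N) = 0
g(v, L) = 1 - v/2 (g(v, L) = 1 + v*(-1/2) = 1 - v/2)
F(1)*(-4) + ((4 + ((-4*4)*g(-2, 2) - 3)**2) + 6) = 0*(-4) + ((4 + ((-4*4)*(1 - 1/2*(-2)) - 3)**2) + 6) = 0 + ((4 + (-16*(1 + 1) - 3)**2) + 6) = 0 + ((4 + (-16*2 - 3)**2) + 6) = 0 + ((4 + (-32 - 3)**2) + 6) = 0 + ((4 + (-35)**2) + 6) = 0 + ((4 + 1225) + 6) = 0 + (1229 + 6) = 0 + 1235 = 1235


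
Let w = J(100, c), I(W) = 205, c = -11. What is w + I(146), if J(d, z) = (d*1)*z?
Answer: -895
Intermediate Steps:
J(d, z) = d*z
w = -1100 (w = 100*(-11) = -1100)
w + I(146) = -1100 + 205 = -895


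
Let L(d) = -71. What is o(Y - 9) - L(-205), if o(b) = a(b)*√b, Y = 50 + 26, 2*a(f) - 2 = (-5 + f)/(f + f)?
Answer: 71 + 165*√67/134 ≈ 81.079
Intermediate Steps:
a(f) = 1 + (-5 + f)/(4*f) (a(f) = 1 + ((-5 + f)/(f + f))/2 = 1 + ((-5 + f)/((2*f)))/2 = 1 + ((-5 + f)*(1/(2*f)))/2 = 1 + ((-5 + f)/(2*f))/2 = 1 + (-5 + f)/(4*f))
Y = 76
o(b) = 5*(-1 + b)/(4*√b) (o(b) = (5*(-1 + b)/(4*b))*√b = 5*(-1 + b)/(4*√b))
o(Y - 9) - L(-205) = 5*(-1 + (76 - 9))/(4*√(76 - 9)) - 1*(-71) = 5*(-1 + 67)/(4*√67) + 71 = (5/4)*(√67/67)*66 + 71 = 165*√67/134 + 71 = 71 + 165*√67/134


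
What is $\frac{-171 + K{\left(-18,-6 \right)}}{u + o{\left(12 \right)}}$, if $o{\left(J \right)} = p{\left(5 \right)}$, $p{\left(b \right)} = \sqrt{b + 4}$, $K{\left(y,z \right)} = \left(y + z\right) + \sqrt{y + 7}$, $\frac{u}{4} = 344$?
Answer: $- \frac{195}{1379} + \frac{i \sqrt{11}}{1379} \approx -0.14141 + 0.0024051 i$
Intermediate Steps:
$u = 1376$ ($u = 4 \cdot 344 = 1376$)
$K{\left(y,z \right)} = y + z + \sqrt{7 + y}$ ($K{\left(y,z \right)} = \left(y + z\right) + \sqrt{7 + y} = y + z + \sqrt{7 + y}$)
$p{\left(b \right)} = \sqrt{4 + b}$
$o{\left(J \right)} = 3$ ($o{\left(J \right)} = \sqrt{4 + 5} = \sqrt{9} = 3$)
$\frac{-171 + K{\left(-18,-6 \right)}}{u + o{\left(12 \right)}} = \frac{-171 - \left(24 - \sqrt{7 - 18}\right)}{1376 + 3} = \frac{-171 - \left(24 - i \sqrt{11}\right)}{1379} = \left(-171 - \left(24 - i \sqrt{11}\right)\right) \frac{1}{1379} = \left(-195 + i \sqrt{11}\right) \frac{1}{1379} = - \frac{195}{1379} + \frac{i \sqrt{11}}{1379}$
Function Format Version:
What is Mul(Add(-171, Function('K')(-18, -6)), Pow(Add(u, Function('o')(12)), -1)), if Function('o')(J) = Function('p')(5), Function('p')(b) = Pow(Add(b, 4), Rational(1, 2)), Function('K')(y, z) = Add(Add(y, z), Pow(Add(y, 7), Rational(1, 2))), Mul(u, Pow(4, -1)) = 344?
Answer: Add(Rational(-195, 1379), Mul(Rational(1, 1379), I, Pow(11, Rational(1, 2)))) ≈ Add(-0.14141, Mul(0.0024051, I))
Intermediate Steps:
u = 1376 (u = Mul(4, 344) = 1376)
Function('K')(y, z) = Add(y, z, Pow(Add(7, y), Rational(1, 2))) (Function('K')(y, z) = Add(Add(y, z), Pow(Add(7, y), Rational(1, 2))) = Add(y, z, Pow(Add(7, y), Rational(1, 2))))
Function('p')(b) = Pow(Add(4, b), Rational(1, 2))
Function('o')(J) = 3 (Function('o')(J) = Pow(Add(4, 5), Rational(1, 2)) = Pow(9, Rational(1, 2)) = 3)
Mul(Add(-171, Function('K')(-18, -6)), Pow(Add(u, Function('o')(12)), -1)) = Mul(Add(-171, Add(-18, -6, Pow(Add(7, -18), Rational(1, 2)))), Pow(Add(1376, 3), -1)) = Mul(Add(-171, Add(-18, -6, Pow(-11, Rational(1, 2)))), Pow(1379, -1)) = Mul(Add(-171, Add(-18, -6, Mul(I, Pow(11, Rational(1, 2))))), Rational(1, 1379)) = Mul(Add(-171, Add(-24, Mul(I, Pow(11, Rational(1, 2))))), Rational(1, 1379)) = Mul(Add(-195, Mul(I, Pow(11, Rational(1, 2)))), Rational(1, 1379)) = Add(Rational(-195, 1379), Mul(Rational(1, 1379), I, Pow(11, Rational(1, 2))))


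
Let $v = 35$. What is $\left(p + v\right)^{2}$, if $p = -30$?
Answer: $25$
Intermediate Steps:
$\left(p + v\right)^{2} = \left(-30 + 35\right)^{2} = 5^{2} = 25$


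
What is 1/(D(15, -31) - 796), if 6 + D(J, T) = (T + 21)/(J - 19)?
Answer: -2/1599 ≈ -0.0012508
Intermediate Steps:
D(J, T) = -6 + (21 + T)/(-19 + J) (D(J, T) = -6 + (T + 21)/(J - 19) = -6 + (21 + T)/(-19 + J))
1/(D(15, -31) - 796) = 1/((135 - 31 - 6*15)/(-19 + 15) - 796) = 1/((135 - 31 - 90)/(-4) - 796) = 1/(-¼*14 - 796) = 1/(-7/2 - 796) = 1/(-1599/2) = -2/1599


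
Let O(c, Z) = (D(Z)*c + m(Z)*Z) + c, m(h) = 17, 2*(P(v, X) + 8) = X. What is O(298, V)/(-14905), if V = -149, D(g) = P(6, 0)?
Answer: 4619/14905 ≈ 0.30990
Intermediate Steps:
P(v, X) = -8 + X/2
D(g) = -8 (D(g) = -8 + (½)*0 = -8 + 0 = -8)
O(c, Z) = -7*c + 17*Z (O(c, Z) = (-8*c + 17*Z) + c = -7*c + 17*Z)
O(298, V)/(-14905) = (-7*298 + 17*(-149))/(-14905) = (-2086 - 2533)*(-1/14905) = -4619*(-1/14905) = 4619/14905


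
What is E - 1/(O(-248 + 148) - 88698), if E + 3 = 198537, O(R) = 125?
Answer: 17584751983/88573 ≈ 1.9853e+5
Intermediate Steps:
E = 198534 (E = -3 + 198537 = 198534)
E - 1/(O(-248 + 148) - 88698) = 198534 - 1/(125 - 88698) = 198534 - 1/(-88573) = 198534 - 1*(-1/88573) = 198534 + 1/88573 = 17584751983/88573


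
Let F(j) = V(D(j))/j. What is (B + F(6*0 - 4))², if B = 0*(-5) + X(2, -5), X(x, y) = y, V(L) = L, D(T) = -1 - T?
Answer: 529/16 ≈ 33.063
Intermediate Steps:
B = -5 (B = 0*(-5) - 5 = 0 - 5 = -5)
F(j) = (-1 - j)/j
(B + F(6*0 - 4))² = (-5 + (-1 - (6*0 - 4))/(6*0 - 4))² = (-5 + (-1 - (0 - 4))/(0 - 4))² = (-5 + (-1 - 1*(-4))/(-4))² = (-5 - (-1 + 4)/4)² = (-5 - ¼*3)² = (-5 - ¾)² = (-23/4)² = 529/16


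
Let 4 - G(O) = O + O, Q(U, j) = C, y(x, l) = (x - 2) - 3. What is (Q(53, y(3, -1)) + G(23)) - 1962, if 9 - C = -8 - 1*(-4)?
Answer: -1991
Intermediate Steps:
C = 13 (C = 9 - (-8 - 1*(-4)) = 9 - (-8 + 4) = 9 - 1*(-4) = 9 + 4 = 13)
y(x, l) = -5 + x (y(x, l) = (-2 + x) - 3 = -5 + x)
Q(U, j) = 13
G(O) = 4 - 2*O (G(O) = 4 - (O + O) = 4 - 2*O)
(Q(53, y(3, -1)) + G(23)) - 1962 = (13 + (4 - 2*23)) - 1962 = (13 + (4 - 46)) - 1962 = (13 - 42) - 1962 = -29 - 1962 = -1991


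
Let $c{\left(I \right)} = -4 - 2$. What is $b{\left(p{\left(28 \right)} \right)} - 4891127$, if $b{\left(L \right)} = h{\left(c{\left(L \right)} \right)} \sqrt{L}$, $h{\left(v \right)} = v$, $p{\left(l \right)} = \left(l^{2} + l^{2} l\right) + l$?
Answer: $-4891127 - 12 \sqrt{5691} \approx -4.892 \cdot 10^{6}$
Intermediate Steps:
$c{\left(I \right)} = -6$
$p{\left(l \right)} = l + l^{2} + l^{3}$ ($p{\left(l \right)} = \left(l^{2} + l^{3}\right) + l = l + l^{2} + l^{3}$)
$b{\left(L \right)} = - 6 \sqrt{L}$
$b{\left(p{\left(28 \right)} \right)} - 4891127 = - 6 \sqrt{28 \left(1 + 28 + 28^{2}\right)} - 4891127 = - 6 \sqrt{28 \left(1 + 28 + 784\right)} - 4891127 = - 6 \sqrt{28 \cdot 813} - 4891127 = - 6 \sqrt{22764} - 4891127 = - 6 \cdot 2 \sqrt{5691} - 4891127 = - 12 \sqrt{5691} - 4891127 = -4891127 - 12 \sqrt{5691}$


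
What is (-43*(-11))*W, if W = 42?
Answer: 19866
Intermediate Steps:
(-43*(-11))*W = -43*(-11)*42 = 473*42 = 19866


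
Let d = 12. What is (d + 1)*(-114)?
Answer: -1482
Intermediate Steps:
(d + 1)*(-114) = (12 + 1)*(-114) = 13*(-114) = -1482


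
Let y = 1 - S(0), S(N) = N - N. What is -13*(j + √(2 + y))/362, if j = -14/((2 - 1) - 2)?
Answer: -91/181 - 13*√3/362 ≈ -0.56496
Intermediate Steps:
S(N) = 0
j = 14 (j = -14/(1 - 2) = -14/(-1) = -14*(-1) = 14)
y = 1 (y = 1 - 1*0 = 1 + 0 = 1)
-13*(j + √(2 + y))/362 = -13*(14 + √(2 + 1))/362 = -13*(14 + √3)*(1/362) = (-182 - 13*√3)*(1/362) = -91/181 - 13*√3/362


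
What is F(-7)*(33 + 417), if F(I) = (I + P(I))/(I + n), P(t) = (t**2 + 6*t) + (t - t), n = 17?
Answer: 0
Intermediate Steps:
P(t) = t**2 + 6*t (P(t) = (t**2 + 6*t) + 0 = t**2 + 6*t)
F(I) = (I + I*(6 + I))/(17 + I) (F(I) = (I + I*(6 + I))/(I + 17) = (I + I*(6 + I))/(17 + I))
F(-7)*(33 + 417) = (-7*(7 - 7)/(17 - 7))*(33 + 417) = -7*0/10*450 = -7*1/10*0*450 = 0*450 = 0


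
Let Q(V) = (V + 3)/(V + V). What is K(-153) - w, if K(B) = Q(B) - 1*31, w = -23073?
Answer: 1175167/51 ≈ 23043.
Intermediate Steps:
Q(V) = (3 + V)/(2*V) (Q(V) = (3 + V)/((2*V)) = (3 + V)*(1/(2*V)) = (3 + V)/(2*V))
K(B) = -31 + (3 + B)/(2*B) (K(B) = (3 + B)/(2*B) - 1*31 = (3 + B)/(2*B) - 31 = -31 + (3 + B)/(2*B))
K(-153) - w = (1/2)*(3 - 61*(-153))/(-153) - 1*(-23073) = (1/2)*(-1/153)*(3 + 9333) + 23073 = (1/2)*(-1/153)*9336 + 23073 = -1556/51 + 23073 = 1175167/51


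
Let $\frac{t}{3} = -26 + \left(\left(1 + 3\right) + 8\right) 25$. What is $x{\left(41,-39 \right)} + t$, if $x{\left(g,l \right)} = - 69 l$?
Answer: $3513$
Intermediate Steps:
$t = 822$ ($t = 3 \left(-26 + \left(\left(1 + 3\right) + 8\right) 25\right) = 3 \left(-26 + \left(4 + 8\right) 25\right) = 3 \left(-26 + 12 \cdot 25\right) = 3 \left(-26 + 300\right) = 3 \cdot 274 = 822$)
$x{\left(41,-39 \right)} + t = \left(-69\right) \left(-39\right) + 822 = 2691 + 822 = 3513$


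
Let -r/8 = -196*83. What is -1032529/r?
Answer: -1032529/130144 ≈ -7.9337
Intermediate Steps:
r = 130144 (r = -(-1568)*83 = -8*(-16268) = 130144)
-1032529/r = -1032529/130144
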